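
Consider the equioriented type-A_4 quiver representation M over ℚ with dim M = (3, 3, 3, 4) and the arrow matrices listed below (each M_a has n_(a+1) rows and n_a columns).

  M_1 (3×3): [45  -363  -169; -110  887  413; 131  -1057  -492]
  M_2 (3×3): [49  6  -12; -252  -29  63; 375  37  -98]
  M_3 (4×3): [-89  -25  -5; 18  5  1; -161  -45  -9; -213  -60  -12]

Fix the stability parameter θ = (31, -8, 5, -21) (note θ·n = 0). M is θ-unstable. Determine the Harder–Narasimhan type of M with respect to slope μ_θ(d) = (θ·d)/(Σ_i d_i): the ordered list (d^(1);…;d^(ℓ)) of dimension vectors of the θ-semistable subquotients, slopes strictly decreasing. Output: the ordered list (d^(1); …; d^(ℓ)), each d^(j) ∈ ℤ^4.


Via rank(M_{q-1}∘⋯∘M_p): M ≅ I[1,3], I[1,4]^2, I[4,4]^2.
μ_θ-semistable layers: μ^(1)=28/3; μ^(2)=7/4; μ^(3)=-21

((1, 1, 1, 0); (2, 2, 2, 2); (0, 0, 0, 2))


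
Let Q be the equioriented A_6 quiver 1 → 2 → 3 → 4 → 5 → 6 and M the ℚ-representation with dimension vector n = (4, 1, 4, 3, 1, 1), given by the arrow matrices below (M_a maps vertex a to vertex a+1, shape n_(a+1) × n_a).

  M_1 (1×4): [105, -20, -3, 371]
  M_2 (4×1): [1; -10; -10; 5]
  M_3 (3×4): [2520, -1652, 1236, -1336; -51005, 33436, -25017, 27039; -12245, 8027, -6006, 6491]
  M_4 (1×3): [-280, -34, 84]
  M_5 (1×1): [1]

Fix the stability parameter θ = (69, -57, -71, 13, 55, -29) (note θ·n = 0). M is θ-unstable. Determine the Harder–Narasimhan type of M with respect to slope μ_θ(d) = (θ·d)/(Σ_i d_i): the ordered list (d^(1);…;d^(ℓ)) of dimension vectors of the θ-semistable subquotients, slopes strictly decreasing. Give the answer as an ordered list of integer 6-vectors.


Barcode: M ≅ I[1,1]^3, I[1,3], I[3,3], I[3,4], I[3,6], I[4,4]. HN layers by μ_θ (4 steps, strictly decreasing):
  μ^(1)=69; μ^(2)=13; μ^(3)=-59/3; μ^(4)=-71

((3, 0, 0, 0, 0, 0); (0, 0, 0, 3, 1, 1); (1, 1, 1, 0, 0, 0); (0, 0, 3, 0, 0, 0))


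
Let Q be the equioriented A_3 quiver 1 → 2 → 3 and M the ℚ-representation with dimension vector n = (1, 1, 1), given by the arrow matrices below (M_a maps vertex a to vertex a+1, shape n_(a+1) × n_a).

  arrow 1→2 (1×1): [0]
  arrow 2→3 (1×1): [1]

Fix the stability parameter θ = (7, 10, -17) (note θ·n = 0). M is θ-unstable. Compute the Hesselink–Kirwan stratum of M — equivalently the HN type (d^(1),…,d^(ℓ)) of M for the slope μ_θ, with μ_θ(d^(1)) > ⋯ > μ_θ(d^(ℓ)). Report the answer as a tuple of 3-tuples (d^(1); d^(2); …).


Barcode: M ≅ I[1,1], I[2,3]. HN layers by μ_θ (2 steps, strictly decreasing):
  μ^(1)=7; μ^(2)=-7/2

((1, 0, 0); (0, 1, 1))


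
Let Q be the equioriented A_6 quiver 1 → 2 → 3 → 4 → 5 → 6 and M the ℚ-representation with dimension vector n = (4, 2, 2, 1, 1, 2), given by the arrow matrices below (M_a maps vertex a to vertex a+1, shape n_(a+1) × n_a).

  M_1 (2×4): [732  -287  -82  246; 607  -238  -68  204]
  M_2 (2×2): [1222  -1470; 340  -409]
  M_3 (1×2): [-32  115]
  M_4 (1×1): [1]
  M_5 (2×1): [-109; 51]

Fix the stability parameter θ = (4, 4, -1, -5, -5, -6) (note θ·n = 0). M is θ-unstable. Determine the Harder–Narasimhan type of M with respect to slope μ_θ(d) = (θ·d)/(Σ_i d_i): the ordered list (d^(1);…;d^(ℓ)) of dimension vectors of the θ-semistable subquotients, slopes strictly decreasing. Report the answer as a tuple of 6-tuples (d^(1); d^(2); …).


Via rank(M_{q-1}∘⋯∘M_p): M ≅ I[1,1]^2, I[1,3], I[1,6], I[6,6].
μ_θ-semistable layers: μ^(1)=4; μ^(2)=7/3; μ^(3)=-3/2; μ^(4)=-6

((2, 0, 0, 0, 0, 0); (1, 1, 1, 0, 0, 0); (1, 1, 1, 1, 1, 1); (0, 0, 0, 0, 0, 1))


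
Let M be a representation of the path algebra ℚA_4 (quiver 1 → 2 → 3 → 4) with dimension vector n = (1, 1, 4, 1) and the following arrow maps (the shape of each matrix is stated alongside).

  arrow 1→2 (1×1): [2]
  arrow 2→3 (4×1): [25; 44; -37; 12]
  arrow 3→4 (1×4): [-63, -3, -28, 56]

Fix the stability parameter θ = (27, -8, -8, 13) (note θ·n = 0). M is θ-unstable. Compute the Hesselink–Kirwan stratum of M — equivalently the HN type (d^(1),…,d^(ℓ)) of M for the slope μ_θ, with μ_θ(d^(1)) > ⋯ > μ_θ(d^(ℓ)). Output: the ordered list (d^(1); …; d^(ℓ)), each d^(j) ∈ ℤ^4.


Via rank(M_{q-1}∘⋯∘M_p): M ≅ I[1,4], I[3,3]^3.
μ_θ-semistable layers: μ^(1)=13; μ^(2)=11/3; μ^(3)=-8

((0, 0, 0, 1); (1, 1, 1, 0); (0, 0, 3, 0))


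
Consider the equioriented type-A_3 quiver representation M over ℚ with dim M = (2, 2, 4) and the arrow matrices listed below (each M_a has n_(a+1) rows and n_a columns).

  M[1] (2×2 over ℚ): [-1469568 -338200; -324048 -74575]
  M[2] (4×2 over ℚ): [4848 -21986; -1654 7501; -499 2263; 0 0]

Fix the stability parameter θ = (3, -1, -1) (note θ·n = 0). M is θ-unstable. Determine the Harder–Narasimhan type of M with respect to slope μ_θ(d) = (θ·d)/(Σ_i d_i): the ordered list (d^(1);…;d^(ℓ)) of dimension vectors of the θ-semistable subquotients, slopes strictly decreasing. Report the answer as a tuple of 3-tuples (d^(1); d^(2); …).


Barcode: M ≅ I[1,1], I[1,3], I[2,3], I[3,3]^2. HN layers by μ_θ (3 steps, strictly decreasing):
  μ^(1)=3; μ^(2)=1/3; μ^(3)=-1

((1, 0, 0); (1, 1, 1); (0, 1, 3))


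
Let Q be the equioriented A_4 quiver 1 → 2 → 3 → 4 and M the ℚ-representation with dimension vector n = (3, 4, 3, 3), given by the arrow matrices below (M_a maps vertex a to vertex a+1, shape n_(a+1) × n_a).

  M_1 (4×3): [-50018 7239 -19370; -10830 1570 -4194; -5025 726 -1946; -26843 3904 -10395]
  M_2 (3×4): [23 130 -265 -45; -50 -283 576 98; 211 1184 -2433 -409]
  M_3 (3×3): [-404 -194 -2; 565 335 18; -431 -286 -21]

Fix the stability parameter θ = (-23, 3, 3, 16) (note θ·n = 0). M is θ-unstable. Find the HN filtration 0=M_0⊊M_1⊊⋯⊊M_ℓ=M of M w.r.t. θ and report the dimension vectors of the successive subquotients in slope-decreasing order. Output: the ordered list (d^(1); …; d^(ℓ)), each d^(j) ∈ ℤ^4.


Barcode: M ≅ I[1,2], I[1,3], I[1,4], I[2,2], I[3,4], I[4,4]. HN layers by μ_θ (3 steps, strictly decreasing):
  μ^(1)=16; μ^(2)=3; μ^(3)=-23

((0, 0, 0, 3); (0, 4, 3, 0); (3, 0, 0, 0))


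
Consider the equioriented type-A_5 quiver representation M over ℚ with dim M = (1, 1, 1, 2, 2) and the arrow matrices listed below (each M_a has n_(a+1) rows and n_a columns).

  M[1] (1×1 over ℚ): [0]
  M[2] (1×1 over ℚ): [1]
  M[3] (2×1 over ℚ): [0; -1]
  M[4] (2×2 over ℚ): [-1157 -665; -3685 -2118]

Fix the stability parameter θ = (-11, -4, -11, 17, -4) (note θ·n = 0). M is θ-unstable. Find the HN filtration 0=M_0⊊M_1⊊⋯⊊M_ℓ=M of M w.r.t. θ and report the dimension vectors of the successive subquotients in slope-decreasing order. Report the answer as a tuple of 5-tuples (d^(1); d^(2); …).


Via rank(M_{q-1}∘⋯∘M_p): M ≅ I[1,1], I[2,5], I[4,5].
μ_θ-semistable layers: μ^(1)=13/2; μ^(2)=-15/2; μ^(3)=-11

((0, 0, 0, 2, 2); (0, 1, 1, 0, 0); (1, 0, 0, 0, 0))


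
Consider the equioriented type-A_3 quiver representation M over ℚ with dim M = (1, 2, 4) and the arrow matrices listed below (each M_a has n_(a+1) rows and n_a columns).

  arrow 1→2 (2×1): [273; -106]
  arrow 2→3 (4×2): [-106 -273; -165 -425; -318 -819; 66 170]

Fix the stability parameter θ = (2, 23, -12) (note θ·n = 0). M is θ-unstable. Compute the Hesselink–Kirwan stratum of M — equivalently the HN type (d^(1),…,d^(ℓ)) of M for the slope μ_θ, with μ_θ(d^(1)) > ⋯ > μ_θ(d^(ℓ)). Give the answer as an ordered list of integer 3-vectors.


Via rank(M_{q-1}∘⋯∘M_p): M ≅ I[1,3], I[2,3], I[3,3]^2.
μ_θ-semistable layers: μ^(1)=11/2; μ^(2)=2; μ^(3)=-12

((0, 2, 2); (1, 0, 0); (0, 0, 2))


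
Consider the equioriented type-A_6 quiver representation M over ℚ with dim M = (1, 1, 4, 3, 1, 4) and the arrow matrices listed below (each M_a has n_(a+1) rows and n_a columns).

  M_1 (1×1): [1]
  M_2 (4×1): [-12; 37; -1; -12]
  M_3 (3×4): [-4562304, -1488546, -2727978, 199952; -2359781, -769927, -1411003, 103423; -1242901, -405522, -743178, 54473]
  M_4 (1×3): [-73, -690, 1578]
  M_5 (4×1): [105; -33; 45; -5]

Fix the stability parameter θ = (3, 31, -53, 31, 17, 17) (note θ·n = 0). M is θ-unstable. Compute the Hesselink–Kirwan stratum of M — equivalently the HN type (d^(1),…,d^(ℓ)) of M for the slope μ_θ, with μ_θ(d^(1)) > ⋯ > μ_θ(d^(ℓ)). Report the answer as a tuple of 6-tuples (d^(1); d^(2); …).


Via rank(M_{q-1}∘⋯∘M_p): M ≅ I[1,3], I[3,4]^2, I[3,6], I[6,6]^3.
μ_θ-semistable layers: μ^(1)=31; μ^(2)=65/3; μ^(3)=17; μ^(4)=-19/3; μ^(5)=-53

((0, 0, 0, 2, 0, 0); (0, 0, 0, 1, 1, 1); (0, 0, 0, 0, 0, 3); (1, 1, 1, 0, 0, 0); (0, 0, 3, 0, 0, 0))


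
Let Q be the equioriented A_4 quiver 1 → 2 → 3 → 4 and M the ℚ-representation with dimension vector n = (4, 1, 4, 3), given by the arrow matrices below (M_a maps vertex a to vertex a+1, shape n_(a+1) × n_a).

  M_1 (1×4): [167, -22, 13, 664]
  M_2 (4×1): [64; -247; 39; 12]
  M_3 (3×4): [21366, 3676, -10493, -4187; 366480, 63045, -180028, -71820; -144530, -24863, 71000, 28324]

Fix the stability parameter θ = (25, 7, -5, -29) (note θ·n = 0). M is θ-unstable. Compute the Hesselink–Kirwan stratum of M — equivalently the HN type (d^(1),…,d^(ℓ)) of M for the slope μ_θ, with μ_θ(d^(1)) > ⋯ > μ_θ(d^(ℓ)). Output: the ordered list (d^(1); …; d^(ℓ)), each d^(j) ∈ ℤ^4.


Interval decomposition of M: I[1,1]^3, I[1,4], I[3,3], I[3,4]^2.
HN type (ℓ=4): μ^(1)=25; μ^(2)=-1/2; μ^(3)=-5; μ^(4)=-17

((3, 0, 0, 0); (1, 1, 1, 1); (0, 0, 1, 0); (0, 0, 2, 2))


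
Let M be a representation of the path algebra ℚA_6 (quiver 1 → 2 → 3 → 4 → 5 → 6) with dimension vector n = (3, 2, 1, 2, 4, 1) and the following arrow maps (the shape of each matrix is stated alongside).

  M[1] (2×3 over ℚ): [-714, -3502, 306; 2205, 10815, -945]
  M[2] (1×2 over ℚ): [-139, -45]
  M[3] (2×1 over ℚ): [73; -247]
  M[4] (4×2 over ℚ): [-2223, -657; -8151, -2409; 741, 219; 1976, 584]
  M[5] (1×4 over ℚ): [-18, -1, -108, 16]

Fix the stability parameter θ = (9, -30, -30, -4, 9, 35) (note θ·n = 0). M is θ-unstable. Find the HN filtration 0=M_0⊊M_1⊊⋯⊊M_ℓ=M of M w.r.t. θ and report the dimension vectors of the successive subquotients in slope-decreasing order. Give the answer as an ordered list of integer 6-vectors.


Via rank(M_{q-1}∘⋯∘M_p): M ≅ I[1,1]^2, I[1,4], I[2,2], I[4,6], I[5,5]^3.
μ_θ-semistable layers: μ^(1)=35; μ^(2)=9; μ^(3)=-4; μ^(4)=-17; μ^(5)=-30

((0, 0, 0, 0, 0, 1); (2, 0, 0, 0, 4, 0); (0, 0, 0, 2, 0, 0); (1, 1, 1, 0, 0, 0); (0, 1, 0, 0, 0, 0))


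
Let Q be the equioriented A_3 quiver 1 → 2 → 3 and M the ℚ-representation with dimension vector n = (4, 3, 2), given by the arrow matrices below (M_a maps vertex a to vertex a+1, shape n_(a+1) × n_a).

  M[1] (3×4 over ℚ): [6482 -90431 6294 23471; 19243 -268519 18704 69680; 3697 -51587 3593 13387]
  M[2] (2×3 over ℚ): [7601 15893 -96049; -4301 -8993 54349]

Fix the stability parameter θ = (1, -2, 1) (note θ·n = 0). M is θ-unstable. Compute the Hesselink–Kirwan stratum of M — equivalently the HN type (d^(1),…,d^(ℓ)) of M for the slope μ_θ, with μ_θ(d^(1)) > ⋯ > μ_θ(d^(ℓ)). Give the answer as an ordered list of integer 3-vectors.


Via rank(M_{q-1}∘⋯∘M_p): M ≅ I[1,1], I[1,2]^2, I[1,3], I[3,3].
μ_θ-semistable layers: μ^(1)=1; μ^(2)=-1/2

((1, 0, 2); (3, 3, 0))


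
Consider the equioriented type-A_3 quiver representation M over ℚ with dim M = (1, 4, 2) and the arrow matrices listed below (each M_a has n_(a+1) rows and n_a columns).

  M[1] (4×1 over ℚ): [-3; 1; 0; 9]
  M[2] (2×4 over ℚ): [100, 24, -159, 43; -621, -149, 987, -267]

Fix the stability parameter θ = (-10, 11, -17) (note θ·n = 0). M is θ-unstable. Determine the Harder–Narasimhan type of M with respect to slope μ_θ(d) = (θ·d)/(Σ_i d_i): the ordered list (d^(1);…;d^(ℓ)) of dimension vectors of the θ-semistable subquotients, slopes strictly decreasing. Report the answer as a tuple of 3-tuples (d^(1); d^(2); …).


Barcode: M ≅ I[1,3], I[2,2]^2, I[2,3]. HN layers by μ_θ (3 steps, strictly decreasing):
  μ^(1)=11; μ^(2)=-3; μ^(3)=-10

((0, 2, 0); (0, 2, 2); (1, 0, 0))


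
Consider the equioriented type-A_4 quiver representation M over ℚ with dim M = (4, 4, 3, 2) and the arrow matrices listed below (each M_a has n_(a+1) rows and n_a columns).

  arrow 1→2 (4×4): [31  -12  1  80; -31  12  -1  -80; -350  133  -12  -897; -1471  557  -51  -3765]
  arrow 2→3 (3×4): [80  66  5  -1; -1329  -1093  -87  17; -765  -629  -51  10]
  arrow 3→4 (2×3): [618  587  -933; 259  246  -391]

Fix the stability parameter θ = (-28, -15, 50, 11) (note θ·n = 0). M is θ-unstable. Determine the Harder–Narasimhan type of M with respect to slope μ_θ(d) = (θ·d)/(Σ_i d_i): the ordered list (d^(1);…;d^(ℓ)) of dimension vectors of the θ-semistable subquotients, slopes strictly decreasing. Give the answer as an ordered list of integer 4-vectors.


Barcode: M ≅ I[1,1]^2, I[1,4]^2, I[2,2], I[2,3]. HN layers by μ_θ (4 steps, strictly decreasing):
  μ^(1)=50; μ^(2)=61/2; μ^(3)=-15; μ^(4)=-28

((0, 0, 1, 0); (0, 0, 2, 2); (0, 4, 0, 0); (4, 0, 0, 0))


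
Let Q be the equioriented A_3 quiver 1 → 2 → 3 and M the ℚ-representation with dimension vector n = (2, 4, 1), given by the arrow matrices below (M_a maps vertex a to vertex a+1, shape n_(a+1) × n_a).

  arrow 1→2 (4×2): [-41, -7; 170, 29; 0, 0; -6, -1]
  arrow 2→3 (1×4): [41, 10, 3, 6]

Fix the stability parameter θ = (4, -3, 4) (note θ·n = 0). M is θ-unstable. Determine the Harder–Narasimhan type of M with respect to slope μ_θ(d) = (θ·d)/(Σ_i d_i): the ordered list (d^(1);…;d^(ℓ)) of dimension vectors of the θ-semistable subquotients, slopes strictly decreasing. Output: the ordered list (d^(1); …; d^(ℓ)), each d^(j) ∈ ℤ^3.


Interval decomposition of M: I[1,2], I[1,3], I[2,2]^2.
HN type (ℓ=3): μ^(1)=4; μ^(2)=1/2; μ^(3)=-3

((0, 0, 1); (2, 2, 0); (0, 2, 0))


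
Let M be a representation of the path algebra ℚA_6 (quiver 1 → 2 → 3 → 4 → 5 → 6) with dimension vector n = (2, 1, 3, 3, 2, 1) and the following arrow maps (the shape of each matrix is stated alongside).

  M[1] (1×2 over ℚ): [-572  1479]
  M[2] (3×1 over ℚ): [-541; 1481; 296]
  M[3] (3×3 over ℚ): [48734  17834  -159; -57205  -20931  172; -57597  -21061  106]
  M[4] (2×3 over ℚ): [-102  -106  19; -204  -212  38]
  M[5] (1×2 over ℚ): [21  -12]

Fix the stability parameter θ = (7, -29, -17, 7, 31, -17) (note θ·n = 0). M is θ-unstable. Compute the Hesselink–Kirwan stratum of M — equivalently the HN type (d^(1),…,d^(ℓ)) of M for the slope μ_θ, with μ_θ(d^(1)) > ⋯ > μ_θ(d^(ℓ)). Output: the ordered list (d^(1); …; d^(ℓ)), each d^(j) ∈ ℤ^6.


Barcode: M ≅ I[1,1], I[1,4], I[3,4], I[3,6], I[5,5]. HN layers by μ_θ (4 steps, strictly decreasing):
  μ^(1)=31; μ^(2)=7; μ^(3)=-13; μ^(4)=-17

((0, 0, 0, 0, 1, 0); (1, 0, 0, 3, 1, 1); (1, 1, 1, 0, 0, 0); (0, 0, 2, 0, 0, 0))


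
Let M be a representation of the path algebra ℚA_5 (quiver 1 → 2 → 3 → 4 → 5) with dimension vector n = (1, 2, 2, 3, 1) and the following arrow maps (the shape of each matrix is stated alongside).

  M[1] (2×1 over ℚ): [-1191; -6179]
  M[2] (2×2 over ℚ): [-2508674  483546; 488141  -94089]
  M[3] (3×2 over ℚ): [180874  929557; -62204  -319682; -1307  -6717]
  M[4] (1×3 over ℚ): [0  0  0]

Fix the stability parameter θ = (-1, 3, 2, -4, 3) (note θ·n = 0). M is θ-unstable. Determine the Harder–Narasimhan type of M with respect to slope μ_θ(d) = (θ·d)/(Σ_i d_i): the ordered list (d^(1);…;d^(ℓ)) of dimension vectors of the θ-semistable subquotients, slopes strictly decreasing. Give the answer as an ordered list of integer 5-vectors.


Via rank(M_{q-1}∘⋯∘M_p): M ≅ I[1,2], I[2,4], I[3,4], I[4,4], I[5,5].
μ_θ-semistable layers: μ^(1)=3; μ^(2)=1/3; μ^(3)=-1; μ^(4)=-4

((0, 1, 0, 0, 1); (0, 1, 1, 1, 0); (1, 0, 1, 1, 0); (0, 0, 0, 1, 0))


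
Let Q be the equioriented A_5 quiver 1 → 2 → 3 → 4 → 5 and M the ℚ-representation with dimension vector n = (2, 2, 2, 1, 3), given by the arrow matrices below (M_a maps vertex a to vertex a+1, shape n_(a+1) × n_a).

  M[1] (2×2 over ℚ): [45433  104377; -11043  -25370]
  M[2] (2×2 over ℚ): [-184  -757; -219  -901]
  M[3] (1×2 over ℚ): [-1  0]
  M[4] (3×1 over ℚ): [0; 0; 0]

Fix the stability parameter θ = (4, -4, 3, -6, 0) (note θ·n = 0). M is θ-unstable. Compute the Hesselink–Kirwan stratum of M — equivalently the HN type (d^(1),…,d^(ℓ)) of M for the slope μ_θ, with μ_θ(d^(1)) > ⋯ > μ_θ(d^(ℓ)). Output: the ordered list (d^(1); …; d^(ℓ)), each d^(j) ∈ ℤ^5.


Via rank(M_{q-1}∘⋯∘M_p): M ≅ I[1,3], I[1,4], I[5,5]^3.
μ_θ-semistable layers: μ^(1)=3; μ^(2)=0; μ^(3)=-3/4

((0, 0, 1, 0, 0); (1, 1, 0, 0, 3); (1, 1, 1, 1, 0))


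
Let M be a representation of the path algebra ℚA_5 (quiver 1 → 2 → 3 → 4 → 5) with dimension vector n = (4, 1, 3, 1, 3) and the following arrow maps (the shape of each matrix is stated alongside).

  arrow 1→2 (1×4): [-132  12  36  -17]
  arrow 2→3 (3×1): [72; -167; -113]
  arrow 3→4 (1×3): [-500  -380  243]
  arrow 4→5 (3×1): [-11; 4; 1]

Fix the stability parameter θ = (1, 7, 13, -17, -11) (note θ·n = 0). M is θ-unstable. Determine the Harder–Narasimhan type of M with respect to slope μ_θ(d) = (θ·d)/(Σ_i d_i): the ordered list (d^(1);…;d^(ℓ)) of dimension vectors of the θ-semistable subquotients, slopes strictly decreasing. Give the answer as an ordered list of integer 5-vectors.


Interval decomposition of M: I[1,1]^3, I[1,5], I[3,3]^2, I[5,5]^2.
HN type (ℓ=4): μ^(1)=13; μ^(2)=1; μ^(3)=-7/5; μ^(4)=-11

((0, 0, 2, 0, 0); (3, 0, 0, 0, 0); (1, 1, 1, 1, 1); (0, 0, 0, 0, 2))


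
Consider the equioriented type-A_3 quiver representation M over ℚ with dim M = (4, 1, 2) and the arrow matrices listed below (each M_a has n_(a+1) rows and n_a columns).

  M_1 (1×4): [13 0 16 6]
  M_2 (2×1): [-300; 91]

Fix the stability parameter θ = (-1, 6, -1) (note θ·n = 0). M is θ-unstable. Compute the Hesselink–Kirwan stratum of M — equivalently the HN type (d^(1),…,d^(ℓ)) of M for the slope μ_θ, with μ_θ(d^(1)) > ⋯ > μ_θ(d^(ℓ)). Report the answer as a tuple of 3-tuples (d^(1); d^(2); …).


Barcode: M ≅ I[1,1]^3, I[1,3], I[3,3]. HN layers by μ_θ (2 steps, strictly decreasing):
  μ^(1)=5/2; μ^(2)=-1

((0, 1, 1); (4, 0, 1))


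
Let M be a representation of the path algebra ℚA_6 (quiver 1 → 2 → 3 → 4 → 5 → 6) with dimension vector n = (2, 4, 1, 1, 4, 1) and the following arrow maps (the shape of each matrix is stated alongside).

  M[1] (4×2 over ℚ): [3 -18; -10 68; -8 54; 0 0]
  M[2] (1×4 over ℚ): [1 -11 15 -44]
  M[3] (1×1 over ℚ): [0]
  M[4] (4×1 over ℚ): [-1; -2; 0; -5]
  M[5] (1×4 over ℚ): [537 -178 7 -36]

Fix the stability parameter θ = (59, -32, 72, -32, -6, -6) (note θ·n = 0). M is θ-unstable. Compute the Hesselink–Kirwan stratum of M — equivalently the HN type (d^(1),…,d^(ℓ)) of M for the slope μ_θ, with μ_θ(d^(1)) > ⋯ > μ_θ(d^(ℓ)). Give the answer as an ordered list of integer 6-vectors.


Interval decomposition of M: I[1,2], I[1,3], I[2,2]^2, I[4,6], I[5,5]^3.
HN type (ℓ=4): μ^(1)=72; μ^(2)=27/2; μ^(3)=-6; μ^(4)=-32

((0, 0, 1, 0, 0, 0); (2, 2, 0, 0, 0, 0); (0, 0, 0, 0, 4, 1); (0, 2, 0, 1, 0, 0))


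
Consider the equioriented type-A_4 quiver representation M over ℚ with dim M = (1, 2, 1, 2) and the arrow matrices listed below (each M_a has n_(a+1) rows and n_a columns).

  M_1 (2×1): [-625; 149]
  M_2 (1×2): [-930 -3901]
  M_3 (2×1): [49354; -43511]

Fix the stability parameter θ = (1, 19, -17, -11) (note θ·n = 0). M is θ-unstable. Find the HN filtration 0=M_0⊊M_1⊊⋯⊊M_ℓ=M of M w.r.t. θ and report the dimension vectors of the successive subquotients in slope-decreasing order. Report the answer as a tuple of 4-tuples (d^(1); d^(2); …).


Interval decomposition of M: I[1,4], I[2,2], I[4,4].
HN type (ℓ=3): μ^(1)=19; μ^(2)=-2; μ^(3)=-11

((0, 1, 0, 0); (1, 1, 1, 1); (0, 0, 0, 1))


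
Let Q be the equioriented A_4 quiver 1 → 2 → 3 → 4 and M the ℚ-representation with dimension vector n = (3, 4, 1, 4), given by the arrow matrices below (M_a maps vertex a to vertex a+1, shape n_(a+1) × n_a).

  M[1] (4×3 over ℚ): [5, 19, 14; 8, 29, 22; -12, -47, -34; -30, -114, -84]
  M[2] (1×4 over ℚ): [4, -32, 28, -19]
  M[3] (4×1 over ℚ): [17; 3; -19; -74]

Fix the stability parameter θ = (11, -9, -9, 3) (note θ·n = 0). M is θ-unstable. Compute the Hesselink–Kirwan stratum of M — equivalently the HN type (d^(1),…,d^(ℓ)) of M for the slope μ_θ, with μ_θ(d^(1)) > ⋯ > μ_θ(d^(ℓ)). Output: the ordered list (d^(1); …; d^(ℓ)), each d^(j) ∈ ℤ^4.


Via rank(M_{q-1}∘⋯∘M_p): M ≅ I[1,1], I[1,2], I[1,4], I[2,2]^2, I[4,4]^3.
μ_θ-semistable layers: μ^(1)=11; μ^(2)=3; μ^(3)=1; μ^(4)=-7/3; μ^(5)=-9

((1, 0, 0, 0); (0, 0, 0, 4); (1, 1, 0, 0); (1, 1, 1, 0); (0, 2, 0, 0))


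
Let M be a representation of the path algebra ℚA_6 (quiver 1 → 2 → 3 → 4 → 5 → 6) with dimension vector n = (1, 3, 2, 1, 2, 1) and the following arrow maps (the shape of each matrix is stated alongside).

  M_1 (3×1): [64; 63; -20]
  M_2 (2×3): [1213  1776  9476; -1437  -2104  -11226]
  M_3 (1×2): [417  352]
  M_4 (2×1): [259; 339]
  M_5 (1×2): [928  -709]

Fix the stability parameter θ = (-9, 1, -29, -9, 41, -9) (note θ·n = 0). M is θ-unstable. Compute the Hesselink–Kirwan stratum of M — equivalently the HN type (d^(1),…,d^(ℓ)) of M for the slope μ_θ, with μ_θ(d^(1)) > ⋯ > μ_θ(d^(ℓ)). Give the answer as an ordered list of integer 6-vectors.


Barcode: M ≅ I[1,2], I[2,3], I[2,6], I[5,5]. HN layers by μ_θ (5 steps, strictly decreasing):
  μ^(1)=41; μ^(2)=16; μ^(3)=1; μ^(4)=-9; μ^(5)=-14

((0, 0, 0, 0, 1, 0); (0, 0, 0, 0, 1, 1); (0, 1, 0, 0, 0, 0); (1, 0, 0, 1, 0, 0); (0, 2, 2, 0, 0, 0))


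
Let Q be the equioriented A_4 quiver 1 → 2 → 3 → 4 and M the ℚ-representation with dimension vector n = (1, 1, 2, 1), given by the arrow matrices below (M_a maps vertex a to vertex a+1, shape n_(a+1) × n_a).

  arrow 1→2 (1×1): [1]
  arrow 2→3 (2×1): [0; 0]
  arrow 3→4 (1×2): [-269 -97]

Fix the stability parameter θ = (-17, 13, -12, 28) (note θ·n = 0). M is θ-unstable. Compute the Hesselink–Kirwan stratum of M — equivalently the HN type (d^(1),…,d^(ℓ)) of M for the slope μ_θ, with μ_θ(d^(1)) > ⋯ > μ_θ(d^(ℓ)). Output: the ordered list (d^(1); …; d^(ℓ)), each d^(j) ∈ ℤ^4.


Interval decomposition of M: I[1,2], I[3,3], I[3,4].
HN type (ℓ=4): μ^(1)=28; μ^(2)=13; μ^(3)=-12; μ^(4)=-17

((0, 0, 0, 1); (0, 1, 0, 0); (0, 0, 2, 0); (1, 0, 0, 0))


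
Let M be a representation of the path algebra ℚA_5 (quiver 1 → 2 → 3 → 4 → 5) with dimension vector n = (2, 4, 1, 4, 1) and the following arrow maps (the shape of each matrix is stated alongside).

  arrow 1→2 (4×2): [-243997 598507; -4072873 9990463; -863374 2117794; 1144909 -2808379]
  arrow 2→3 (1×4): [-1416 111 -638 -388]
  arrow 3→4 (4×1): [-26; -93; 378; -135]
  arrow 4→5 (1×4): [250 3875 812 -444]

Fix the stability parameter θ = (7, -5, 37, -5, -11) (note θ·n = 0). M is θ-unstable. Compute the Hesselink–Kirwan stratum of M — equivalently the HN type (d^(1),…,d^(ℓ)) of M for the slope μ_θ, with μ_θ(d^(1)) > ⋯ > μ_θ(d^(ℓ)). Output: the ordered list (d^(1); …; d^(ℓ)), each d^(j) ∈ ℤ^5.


Via rank(M_{q-1}∘⋯∘M_p): M ≅ I[1,1], I[1,5], I[2,2]^3, I[4,4]^3.
μ_θ-semistable layers: μ^(1)=7; μ^(2)=1; μ^(3)=-5

((1, 0, 1, 1, 1); (1, 1, 0, 0, 0); (0, 3, 0, 3, 0))


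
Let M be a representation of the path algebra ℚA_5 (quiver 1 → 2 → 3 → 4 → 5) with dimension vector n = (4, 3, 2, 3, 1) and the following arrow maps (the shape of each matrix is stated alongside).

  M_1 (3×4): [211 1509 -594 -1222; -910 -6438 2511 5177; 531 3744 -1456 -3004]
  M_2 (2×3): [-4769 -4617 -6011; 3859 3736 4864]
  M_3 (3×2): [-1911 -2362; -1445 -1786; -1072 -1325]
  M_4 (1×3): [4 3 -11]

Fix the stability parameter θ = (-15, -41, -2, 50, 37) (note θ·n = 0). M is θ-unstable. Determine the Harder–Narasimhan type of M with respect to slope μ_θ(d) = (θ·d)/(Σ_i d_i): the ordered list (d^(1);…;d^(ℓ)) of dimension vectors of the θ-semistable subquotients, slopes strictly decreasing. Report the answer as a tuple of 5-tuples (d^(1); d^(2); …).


Via rank(M_{q-1}∘⋯∘M_p): M ≅ I[1,1], I[1,2], I[1,4], I[1,5], I[4,4].
μ_θ-semistable layers: μ^(1)=50; μ^(2)=87/2; μ^(3)=-2; μ^(4)=-15; μ^(5)=-28

((0, 0, 0, 2, 0); (0, 0, 0, 1, 1); (0, 0, 2, 0, 0); (1, 0, 0, 0, 0); (3, 3, 0, 0, 0))


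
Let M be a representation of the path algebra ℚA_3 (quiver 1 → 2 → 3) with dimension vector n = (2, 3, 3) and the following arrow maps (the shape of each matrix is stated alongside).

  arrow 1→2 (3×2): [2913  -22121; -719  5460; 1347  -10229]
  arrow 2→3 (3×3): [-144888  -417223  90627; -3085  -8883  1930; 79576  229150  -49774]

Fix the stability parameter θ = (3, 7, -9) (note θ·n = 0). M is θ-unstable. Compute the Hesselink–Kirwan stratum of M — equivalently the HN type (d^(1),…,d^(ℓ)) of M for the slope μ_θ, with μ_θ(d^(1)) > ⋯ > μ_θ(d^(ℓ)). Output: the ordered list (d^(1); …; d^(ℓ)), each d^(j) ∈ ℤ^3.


Interval decomposition of M: I[1,2], I[1,3], I[2,3], I[3,3].
HN type (ℓ=5): μ^(1)=7; μ^(2)=3; μ^(3)=1/3; μ^(4)=-1; μ^(5)=-9

((0, 1, 0); (1, 0, 0); (1, 1, 1); (0, 1, 1); (0, 0, 1))


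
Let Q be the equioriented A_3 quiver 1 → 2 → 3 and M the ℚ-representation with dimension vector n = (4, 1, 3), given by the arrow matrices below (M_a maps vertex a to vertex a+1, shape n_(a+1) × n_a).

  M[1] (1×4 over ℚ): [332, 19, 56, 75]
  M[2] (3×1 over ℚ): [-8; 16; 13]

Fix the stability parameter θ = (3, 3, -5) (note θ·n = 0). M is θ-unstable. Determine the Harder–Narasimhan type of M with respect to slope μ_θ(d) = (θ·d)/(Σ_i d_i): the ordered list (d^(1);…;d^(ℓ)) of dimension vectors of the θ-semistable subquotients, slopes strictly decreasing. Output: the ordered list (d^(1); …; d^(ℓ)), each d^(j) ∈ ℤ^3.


Via rank(M_{q-1}∘⋯∘M_p): M ≅ I[1,1]^3, I[1,3], I[3,3]^2.
μ_θ-semistable layers: μ^(1)=3; μ^(2)=1/3; μ^(3)=-5

((3, 0, 0); (1, 1, 1); (0, 0, 2))


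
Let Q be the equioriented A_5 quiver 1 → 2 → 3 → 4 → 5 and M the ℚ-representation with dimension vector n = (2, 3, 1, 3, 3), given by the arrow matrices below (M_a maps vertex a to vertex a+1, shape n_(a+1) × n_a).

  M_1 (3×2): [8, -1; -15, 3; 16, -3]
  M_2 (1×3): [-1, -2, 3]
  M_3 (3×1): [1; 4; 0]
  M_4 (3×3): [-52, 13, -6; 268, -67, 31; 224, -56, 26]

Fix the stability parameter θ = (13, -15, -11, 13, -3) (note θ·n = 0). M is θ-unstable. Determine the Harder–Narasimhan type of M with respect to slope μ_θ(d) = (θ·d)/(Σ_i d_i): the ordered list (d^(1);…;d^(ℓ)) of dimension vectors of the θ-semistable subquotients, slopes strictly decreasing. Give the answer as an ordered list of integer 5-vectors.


Barcode: M ≅ I[1,2], I[1,4], I[2,2], I[4,5]^2, I[5,5]. HN layers by μ_θ (6 steps, strictly decreasing):
  μ^(1)=13; μ^(2)=5; μ^(3)=-1; μ^(4)=-3; μ^(5)=-13/3; μ^(6)=-15

((0, 0, 0, 1, 0); (0, 0, 0, 2, 2); (1, 1, 0, 0, 0); (0, 0, 0, 0, 1); (1, 1, 1, 0, 0); (0, 1, 0, 0, 0))


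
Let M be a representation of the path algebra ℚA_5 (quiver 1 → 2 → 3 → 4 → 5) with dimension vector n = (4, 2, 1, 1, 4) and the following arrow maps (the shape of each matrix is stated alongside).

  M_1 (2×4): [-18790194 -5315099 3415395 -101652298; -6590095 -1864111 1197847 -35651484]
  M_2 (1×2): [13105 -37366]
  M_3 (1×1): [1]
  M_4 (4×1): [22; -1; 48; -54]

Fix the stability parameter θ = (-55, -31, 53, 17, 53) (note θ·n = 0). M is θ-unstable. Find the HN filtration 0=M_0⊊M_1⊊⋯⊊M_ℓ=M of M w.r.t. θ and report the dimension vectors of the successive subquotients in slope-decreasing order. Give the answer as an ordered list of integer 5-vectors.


Interval decomposition of M: I[1,1]^2, I[1,2], I[1,5], I[5,5]^3.
HN type (ℓ=4): μ^(1)=53; μ^(2)=35; μ^(3)=-31; μ^(4)=-55

((0, 0, 0, 0, 4); (0, 0, 1, 1, 0); (0, 2, 0, 0, 0); (4, 0, 0, 0, 0))


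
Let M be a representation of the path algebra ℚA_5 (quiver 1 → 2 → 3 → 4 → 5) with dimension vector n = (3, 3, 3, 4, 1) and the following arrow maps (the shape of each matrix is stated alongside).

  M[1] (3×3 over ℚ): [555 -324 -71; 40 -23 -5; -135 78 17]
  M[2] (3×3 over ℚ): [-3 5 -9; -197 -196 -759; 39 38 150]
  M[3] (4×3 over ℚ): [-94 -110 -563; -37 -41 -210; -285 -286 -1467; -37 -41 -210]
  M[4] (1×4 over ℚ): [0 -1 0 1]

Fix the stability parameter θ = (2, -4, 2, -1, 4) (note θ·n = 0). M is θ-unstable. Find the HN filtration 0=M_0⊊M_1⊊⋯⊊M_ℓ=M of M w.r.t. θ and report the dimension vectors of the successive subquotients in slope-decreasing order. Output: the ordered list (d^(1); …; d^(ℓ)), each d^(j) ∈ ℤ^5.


Interval decomposition of M: I[1,1], I[1,4]^2, I[2,4], I[4,5].
HN type (ℓ=5): μ^(1)=4; μ^(2)=2; μ^(3)=1/2; μ^(4)=-1; μ^(5)=-4

((0, 0, 0, 0, 1); (1, 0, 0, 0, 0); (0, 0, 3, 3, 0); (2, 2, 0, 1, 0); (0, 1, 0, 0, 0))


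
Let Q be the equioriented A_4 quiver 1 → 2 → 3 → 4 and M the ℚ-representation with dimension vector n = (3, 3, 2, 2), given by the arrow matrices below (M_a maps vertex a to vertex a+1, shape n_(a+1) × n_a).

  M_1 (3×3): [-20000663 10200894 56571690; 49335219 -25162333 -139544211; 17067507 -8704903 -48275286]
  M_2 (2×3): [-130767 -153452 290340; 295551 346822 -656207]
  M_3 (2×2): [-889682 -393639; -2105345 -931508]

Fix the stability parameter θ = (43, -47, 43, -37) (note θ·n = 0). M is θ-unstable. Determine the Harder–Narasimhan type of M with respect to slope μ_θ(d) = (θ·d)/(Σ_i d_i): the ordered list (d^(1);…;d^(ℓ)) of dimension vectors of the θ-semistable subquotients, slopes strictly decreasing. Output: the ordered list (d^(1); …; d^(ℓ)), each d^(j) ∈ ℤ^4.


Barcode: M ≅ I[1,2], I[1,4]^2. HN layers by μ_θ (2 steps, strictly decreasing):
  μ^(1)=3; μ^(2)=-2

((0, 0, 2, 2); (3, 3, 0, 0))


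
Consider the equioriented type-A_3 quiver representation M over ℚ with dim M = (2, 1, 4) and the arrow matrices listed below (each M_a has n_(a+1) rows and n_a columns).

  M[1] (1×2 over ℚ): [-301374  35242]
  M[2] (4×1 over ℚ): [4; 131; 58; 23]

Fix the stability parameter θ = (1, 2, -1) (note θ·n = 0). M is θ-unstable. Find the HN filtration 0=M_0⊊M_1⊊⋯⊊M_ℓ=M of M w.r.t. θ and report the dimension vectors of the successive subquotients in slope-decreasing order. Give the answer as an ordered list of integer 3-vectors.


Interval decomposition of M: I[1,1], I[1,3], I[3,3]^3.
HN type (ℓ=3): μ^(1)=1; μ^(2)=2/3; μ^(3)=-1

((1, 0, 0); (1, 1, 1); (0, 0, 3))


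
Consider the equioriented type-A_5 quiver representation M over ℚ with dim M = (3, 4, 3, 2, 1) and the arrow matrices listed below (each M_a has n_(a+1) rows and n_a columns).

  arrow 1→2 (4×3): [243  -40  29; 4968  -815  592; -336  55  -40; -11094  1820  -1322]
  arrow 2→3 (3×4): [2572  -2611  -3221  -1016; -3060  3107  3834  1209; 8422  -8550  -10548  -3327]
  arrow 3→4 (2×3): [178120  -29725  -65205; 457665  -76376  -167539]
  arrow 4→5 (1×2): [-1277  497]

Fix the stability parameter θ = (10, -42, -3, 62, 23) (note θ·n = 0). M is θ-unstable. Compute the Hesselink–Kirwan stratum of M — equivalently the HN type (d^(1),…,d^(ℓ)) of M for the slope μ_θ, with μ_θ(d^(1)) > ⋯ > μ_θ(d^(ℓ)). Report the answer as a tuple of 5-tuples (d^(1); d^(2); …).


Barcode: M ≅ I[1,1], I[1,2], I[1,5], I[2,3], I[2,4]. HN layers by μ_θ (6 steps, strictly decreasing):
  μ^(1)=62; μ^(2)=85/2; μ^(3)=10; μ^(4)=-3; μ^(5)=-16; μ^(6)=-42

((0, 0, 0, 1, 0); (0, 0, 0, 1, 1); (1, 0, 0, 0, 0); (0, 0, 3, 0, 0); (2, 2, 0, 0, 0); (0, 2, 0, 0, 0))


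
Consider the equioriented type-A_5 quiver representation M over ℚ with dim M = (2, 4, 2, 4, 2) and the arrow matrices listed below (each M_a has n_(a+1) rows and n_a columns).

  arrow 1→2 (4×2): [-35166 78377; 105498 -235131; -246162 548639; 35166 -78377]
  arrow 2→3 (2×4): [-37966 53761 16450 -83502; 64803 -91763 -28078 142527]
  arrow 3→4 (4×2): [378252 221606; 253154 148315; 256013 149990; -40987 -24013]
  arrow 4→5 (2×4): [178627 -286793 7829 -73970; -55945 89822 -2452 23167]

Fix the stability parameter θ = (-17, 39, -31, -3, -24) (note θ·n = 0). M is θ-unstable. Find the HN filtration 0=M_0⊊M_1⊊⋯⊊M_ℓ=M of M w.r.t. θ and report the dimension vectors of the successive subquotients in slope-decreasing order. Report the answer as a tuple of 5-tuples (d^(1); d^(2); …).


Via rank(M_{q-1}∘⋯∘M_p): M ≅ I[1,1], I[1,4], I[2,2]^2, I[2,5], I[4,4], I[4,5].
μ_θ-semistable layers: μ^(1)=39; μ^(2)=5/3; μ^(3)=-3; μ^(4)=-19/4; μ^(5)=-27/2; μ^(6)=-17

((0, 2, 0, 0, 0); (0, 1, 1, 1, 0); (0, 0, 0, 1, 0); (0, 1, 1, 1, 1); (0, 0, 0, 1, 1); (2, 0, 0, 0, 0))


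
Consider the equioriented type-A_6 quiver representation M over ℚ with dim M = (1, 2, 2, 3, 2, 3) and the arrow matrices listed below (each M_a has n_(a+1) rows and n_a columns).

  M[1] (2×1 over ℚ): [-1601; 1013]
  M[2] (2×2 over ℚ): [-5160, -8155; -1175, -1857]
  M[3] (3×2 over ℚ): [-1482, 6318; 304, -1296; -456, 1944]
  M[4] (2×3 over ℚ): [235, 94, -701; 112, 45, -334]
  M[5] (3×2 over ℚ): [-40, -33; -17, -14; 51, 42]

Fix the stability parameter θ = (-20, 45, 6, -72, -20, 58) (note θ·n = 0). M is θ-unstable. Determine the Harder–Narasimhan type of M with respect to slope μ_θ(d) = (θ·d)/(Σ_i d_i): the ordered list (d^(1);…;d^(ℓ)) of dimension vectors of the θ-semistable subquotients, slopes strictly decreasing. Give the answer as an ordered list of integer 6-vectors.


Interval decomposition of M: I[1,6], I[2,3], I[4,4], I[4,6], I[6,6].
HN type (ℓ=5): μ^(1)=58; μ^(2)=51/2; μ^(3)=-41/4; μ^(4)=-20; μ^(5)=-72

((0, 0, 0, 0, 0, 3); (0, 1, 1, 0, 0, 0); (0, 1, 1, 1, 1, 0); (1, 0, 0, 0, 1, 0); (0, 0, 0, 2, 0, 0))


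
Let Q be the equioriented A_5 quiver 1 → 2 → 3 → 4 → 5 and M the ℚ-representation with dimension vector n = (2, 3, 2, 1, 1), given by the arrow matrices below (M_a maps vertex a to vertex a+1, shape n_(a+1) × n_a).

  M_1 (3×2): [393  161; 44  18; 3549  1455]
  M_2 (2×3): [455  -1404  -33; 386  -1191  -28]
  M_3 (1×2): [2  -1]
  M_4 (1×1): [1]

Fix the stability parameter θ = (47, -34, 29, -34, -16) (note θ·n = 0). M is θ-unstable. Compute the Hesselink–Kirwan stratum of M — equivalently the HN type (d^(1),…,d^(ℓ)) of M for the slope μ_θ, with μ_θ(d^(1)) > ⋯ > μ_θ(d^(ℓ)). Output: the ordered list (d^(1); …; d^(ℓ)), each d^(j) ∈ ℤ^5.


Barcode: M ≅ I[1,2], I[1,5], I[2,3]. HN layers by μ_θ (4 steps, strictly decreasing):
  μ^(1)=29; μ^(2)=13/2; μ^(3)=-8/5; μ^(4)=-34

((0, 0, 1, 0, 0); (1, 1, 0, 0, 0); (1, 1, 1, 1, 1); (0, 1, 0, 0, 0))


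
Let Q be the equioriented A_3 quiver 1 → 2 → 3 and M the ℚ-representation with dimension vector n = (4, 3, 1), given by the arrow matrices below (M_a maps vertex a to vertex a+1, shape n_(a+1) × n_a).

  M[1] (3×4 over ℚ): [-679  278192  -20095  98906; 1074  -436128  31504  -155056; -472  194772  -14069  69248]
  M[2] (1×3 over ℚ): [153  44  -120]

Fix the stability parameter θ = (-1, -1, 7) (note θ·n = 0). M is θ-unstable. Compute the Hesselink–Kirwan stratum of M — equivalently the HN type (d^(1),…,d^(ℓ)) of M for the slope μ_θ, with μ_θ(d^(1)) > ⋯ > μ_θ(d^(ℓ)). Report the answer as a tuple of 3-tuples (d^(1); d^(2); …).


Interval decomposition of M: I[1,1], I[1,2]^2, I[1,3].
HN type (ℓ=2): μ^(1)=7; μ^(2)=-1

((0, 0, 1); (4, 3, 0))


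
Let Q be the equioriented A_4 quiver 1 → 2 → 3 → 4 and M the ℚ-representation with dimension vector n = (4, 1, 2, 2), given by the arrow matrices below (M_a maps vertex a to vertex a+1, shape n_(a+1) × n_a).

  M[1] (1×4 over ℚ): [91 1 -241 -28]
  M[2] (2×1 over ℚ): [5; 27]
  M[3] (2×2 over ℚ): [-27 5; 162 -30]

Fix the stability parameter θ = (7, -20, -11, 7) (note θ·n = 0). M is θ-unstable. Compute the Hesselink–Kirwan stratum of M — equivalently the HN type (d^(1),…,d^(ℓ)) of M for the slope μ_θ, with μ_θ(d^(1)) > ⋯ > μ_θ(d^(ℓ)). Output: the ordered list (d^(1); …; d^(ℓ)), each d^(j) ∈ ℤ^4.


Barcode: M ≅ I[1,1]^3, I[1,3], I[3,4], I[4,4]. HN layers by μ_θ (3 steps, strictly decreasing):
  μ^(1)=7; μ^(2)=-8; μ^(3)=-11

((3, 0, 0, 2); (1, 1, 1, 0); (0, 0, 1, 0))


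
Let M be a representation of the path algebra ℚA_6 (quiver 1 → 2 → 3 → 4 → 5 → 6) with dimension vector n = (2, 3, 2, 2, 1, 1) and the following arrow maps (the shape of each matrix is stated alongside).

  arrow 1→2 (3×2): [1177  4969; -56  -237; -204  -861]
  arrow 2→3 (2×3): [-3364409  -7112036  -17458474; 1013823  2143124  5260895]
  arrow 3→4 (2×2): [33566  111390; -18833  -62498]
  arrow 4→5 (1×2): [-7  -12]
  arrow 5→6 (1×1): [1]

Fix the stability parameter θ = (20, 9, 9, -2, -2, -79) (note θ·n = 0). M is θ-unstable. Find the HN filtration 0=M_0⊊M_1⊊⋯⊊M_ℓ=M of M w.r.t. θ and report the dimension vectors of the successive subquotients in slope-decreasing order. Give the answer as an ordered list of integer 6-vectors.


Via rank(M_{q-1}∘⋯∘M_p): M ≅ I[1,4], I[1,6], I[2,2].
μ_θ-semistable layers: μ^(1)=9; μ^(2)=-15/2

((1, 2, 1, 1, 0, 0); (1, 1, 1, 1, 1, 1))


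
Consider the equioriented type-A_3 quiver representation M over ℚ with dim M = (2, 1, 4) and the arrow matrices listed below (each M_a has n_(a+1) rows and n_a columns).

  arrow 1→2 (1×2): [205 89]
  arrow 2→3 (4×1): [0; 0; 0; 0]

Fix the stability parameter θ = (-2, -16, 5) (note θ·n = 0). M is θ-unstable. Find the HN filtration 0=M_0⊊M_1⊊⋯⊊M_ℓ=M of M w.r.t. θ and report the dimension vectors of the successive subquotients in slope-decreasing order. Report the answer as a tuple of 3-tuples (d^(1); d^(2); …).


Barcode: M ≅ I[1,1], I[1,2], I[3,3]^4. HN layers by μ_θ (3 steps, strictly decreasing):
  μ^(1)=5; μ^(2)=-2; μ^(3)=-9

((0, 0, 4); (1, 0, 0); (1, 1, 0))


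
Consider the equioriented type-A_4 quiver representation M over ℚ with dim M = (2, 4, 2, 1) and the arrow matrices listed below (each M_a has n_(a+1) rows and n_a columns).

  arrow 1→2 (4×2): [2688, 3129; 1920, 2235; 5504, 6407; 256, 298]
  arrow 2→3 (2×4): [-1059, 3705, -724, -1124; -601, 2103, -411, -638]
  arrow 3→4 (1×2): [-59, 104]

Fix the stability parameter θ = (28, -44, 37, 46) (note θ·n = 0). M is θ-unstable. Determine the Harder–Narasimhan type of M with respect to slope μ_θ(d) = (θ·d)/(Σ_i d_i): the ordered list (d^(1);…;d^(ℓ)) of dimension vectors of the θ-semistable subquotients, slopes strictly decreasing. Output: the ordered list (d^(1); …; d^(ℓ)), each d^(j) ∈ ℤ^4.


Via rank(M_{q-1}∘⋯∘M_p): M ≅ I[1,1], I[1,4], I[2,2]^2, I[2,3].
μ_θ-semistable layers: μ^(1)=46; μ^(2)=37; μ^(3)=28; μ^(4)=-8; μ^(5)=-44

((0, 0, 0, 1); (0, 0, 2, 0); (1, 0, 0, 0); (1, 1, 0, 0); (0, 3, 0, 0))


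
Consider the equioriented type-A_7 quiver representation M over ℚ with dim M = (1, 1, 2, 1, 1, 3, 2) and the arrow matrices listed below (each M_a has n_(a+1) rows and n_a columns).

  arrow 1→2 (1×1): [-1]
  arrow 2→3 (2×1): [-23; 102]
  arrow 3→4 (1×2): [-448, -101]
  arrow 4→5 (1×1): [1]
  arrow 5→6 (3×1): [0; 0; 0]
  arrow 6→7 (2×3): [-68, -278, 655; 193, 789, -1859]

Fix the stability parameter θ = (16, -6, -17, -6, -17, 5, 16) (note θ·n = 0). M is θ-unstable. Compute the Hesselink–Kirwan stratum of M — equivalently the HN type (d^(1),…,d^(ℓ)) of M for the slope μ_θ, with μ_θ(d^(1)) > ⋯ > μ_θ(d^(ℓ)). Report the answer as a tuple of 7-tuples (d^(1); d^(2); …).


Barcode: M ≅ I[1,5], I[3,3], I[6,6], I[6,7]^2. HN layers by μ_θ (4 steps, strictly decreasing):
  μ^(1)=16; μ^(2)=5; μ^(3)=-6; μ^(4)=-17

((0, 0, 0, 0, 0, 0, 2); (0, 0, 0, 0, 0, 3, 0); (1, 1, 1, 1, 1, 0, 0); (0, 0, 1, 0, 0, 0, 0))
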